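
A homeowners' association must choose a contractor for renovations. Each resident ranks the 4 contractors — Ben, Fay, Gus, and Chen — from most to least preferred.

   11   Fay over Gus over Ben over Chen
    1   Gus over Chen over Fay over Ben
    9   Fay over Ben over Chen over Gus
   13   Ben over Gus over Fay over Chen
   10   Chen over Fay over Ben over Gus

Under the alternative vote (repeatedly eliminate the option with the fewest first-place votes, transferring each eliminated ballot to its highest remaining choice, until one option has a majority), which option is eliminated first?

Gus

Round 1: Fay 20, Ben 13, Chen 10, Gus 1. Gus has the fewest and is eliminated.
Round 2: Fay 20, Ben 13, Chen 11. Chen has the fewest and is eliminated.
Round 3: Fay 31, Ben 13. Fay has a majority.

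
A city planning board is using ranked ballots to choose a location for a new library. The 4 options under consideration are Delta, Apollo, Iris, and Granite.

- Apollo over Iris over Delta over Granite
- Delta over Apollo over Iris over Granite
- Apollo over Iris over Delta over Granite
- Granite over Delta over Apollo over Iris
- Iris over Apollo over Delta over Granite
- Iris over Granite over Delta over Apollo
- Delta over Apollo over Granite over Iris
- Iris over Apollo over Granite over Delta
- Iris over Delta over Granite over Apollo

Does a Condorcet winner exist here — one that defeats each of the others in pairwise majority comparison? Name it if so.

There is no Condorcet winner

Head-to-head results (9 voters total):
Delta vs Apollo: Delta wins 5–4.
Delta vs Iris: Iris wins 6–3.
Delta vs Granite: Delta wins 6–3.
Apollo vs Iris: Apollo wins 5–4.
Apollo vs Granite: Apollo wins 6–3.
Iris vs Granite: Iris wins 7–2.
No candidate beats all others: Delta beats Apollo beats Iris beats Delta, a majority cycle.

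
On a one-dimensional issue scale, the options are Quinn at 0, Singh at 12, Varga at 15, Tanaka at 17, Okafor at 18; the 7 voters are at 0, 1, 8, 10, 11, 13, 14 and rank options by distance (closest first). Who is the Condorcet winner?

With single-peaked preferences on a line, the Condorcet winner is the candidate closest to the median voter.
The median voter (position 10) is closest to Singh at 12.
Check: Singh vs Quinn — voters closer to Singh: 5 of 7.

Singh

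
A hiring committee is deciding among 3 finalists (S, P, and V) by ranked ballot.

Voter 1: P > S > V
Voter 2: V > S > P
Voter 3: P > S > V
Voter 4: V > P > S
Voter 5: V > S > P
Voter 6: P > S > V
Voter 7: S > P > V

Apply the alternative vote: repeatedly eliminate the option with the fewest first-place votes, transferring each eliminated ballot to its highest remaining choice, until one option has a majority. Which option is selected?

P

Round 1: P 3, V 3, S 1. S has the fewest and is eliminated.
Round 2: P 4, V 3. P has a majority.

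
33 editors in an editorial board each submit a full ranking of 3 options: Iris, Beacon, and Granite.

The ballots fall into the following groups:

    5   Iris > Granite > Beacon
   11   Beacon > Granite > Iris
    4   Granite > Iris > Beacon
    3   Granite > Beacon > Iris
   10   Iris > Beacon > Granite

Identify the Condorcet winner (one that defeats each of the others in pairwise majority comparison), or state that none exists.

Head-to-head results (33 voters total):
Iris vs Beacon: Iris wins 19–14.
Iris vs Granite: Granite wins 18–15.
Beacon vs Granite: Beacon wins 21–12.
No candidate beats all others: Iris beats Beacon beats Granite beats Iris, a majority cycle.

None — there is no Condorcet winner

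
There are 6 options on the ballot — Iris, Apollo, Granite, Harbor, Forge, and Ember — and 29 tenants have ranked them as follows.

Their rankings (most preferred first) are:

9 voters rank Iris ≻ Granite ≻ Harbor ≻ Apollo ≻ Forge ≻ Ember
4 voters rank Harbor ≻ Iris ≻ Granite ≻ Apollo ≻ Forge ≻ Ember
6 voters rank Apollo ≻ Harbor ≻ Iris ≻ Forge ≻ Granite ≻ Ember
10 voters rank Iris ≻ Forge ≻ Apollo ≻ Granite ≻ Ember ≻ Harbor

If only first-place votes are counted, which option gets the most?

Iris

First-place vote totals:
  Iris: 19
  Apollo: 6
  Granite: 0
  Harbor: 4
  Forge: 0
  Ember: 0
Iris has the most first-place votes.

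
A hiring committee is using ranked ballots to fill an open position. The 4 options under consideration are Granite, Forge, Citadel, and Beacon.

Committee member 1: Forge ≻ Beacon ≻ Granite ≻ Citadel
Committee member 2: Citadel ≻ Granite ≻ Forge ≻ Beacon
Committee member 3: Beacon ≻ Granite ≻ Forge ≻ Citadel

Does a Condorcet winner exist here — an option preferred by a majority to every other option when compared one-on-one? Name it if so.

Head-to-head results (3 voters total):
Granite vs Forge: Granite wins 2–1.
Granite vs Citadel: Granite wins 2–1.
Granite vs Beacon: Beacon wins 2–1.
Forge vs Citadel: Forge wins 2–1.
Forge vs Beacon: Forge wins 2–1.
Citadel vs Beacon: Beacon wins 2–1.
No candidate beats all others: Granite beats Forge beats Beacon beats Granite, a majority cycle.

There is no Condorcet winner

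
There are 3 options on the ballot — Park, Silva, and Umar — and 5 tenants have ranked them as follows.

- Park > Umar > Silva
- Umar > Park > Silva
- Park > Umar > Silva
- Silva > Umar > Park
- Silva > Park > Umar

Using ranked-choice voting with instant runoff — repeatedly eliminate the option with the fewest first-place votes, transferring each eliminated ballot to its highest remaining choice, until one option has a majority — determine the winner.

Round 1: Park 2, Silva 2, Umar 1. Umar has the fewest and is eliminated.
Round 2: Park 3, Silva 2. Park has a majority.

Park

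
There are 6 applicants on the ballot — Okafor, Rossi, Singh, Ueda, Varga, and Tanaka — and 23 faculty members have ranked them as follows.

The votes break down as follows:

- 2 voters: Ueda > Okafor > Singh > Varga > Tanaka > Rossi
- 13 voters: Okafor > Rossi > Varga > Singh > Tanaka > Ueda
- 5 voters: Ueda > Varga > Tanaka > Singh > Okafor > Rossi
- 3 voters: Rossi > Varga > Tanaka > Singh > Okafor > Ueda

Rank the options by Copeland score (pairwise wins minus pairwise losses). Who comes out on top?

Okafor

Pairwise results:
  Okafor vs Rossi: Okafor wins 20–3.
  Okafor vs Singh: Okafor wins 15–8.
  Okafor vs Ueda: Okafor wins 16–7.
  Okafor vs Varga: Okafor wins 15–8.
  Okafor vs Tanaka: Okafor wins 15–8.
  Rossi vs Singh: Rossi wins 16–7.
  Rossi vs Ueda: Rossi wins 16–7.
  Rossi vs Varga: Rossi wins 16–7.
  Rossi vs Tanaka: Rossi wins 16–7.
  Singh vs Ueda: Singh wins 16–7.
  Singh vs Varga: Varga wins 21–2.
  Singh vs Tanaka: Singh wins 15–8.
  Ueda vs Varga: Varga wins 16–7.
  Ueda vs Tanaka: Tanaka wins 16–7.
  Varga vs Tanaka: Varga wins 23–0.
Copeland scores (wins − losses):
  Okafor: 5 − 0 = 5
  Rossi: 4 − 1 = 3
  Singh: 2 − 3 = -1
  Ueda: 0 − 5 = -5
  Varga: 3 − 2 = 1
  Tanaka: 1 − 4 = -3
Okafor has the best Copeland score.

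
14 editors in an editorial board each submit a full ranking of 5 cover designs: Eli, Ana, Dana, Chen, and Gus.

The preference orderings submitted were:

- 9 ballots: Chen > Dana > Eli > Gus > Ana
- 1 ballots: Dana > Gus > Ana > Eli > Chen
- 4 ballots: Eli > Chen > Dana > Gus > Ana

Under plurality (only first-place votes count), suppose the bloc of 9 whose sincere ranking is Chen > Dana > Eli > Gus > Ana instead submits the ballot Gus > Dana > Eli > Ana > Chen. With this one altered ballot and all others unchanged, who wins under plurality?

First-place totals with the altered ballot: Eli 4, Ana 0, Dana 1, Chen 0, Gus 9.
The switch changes the winner from Chen to Gus.

Gus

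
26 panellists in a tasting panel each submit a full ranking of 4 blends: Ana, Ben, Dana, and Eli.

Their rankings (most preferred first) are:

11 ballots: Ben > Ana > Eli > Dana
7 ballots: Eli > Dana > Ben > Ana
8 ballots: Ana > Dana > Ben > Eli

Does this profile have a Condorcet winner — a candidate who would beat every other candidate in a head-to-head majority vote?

Head-to-head results (26 voters total):
Ana vs Ben: Ben wins 18–8.
Ana vs Dana: Ana wins 19–7.
Ana vs Eli: Ana wins 19–7.
Ben vs Dana: Dana wins 15–11.
Ben vs Eli: Ben wins 19–7.
Dana vs Eli: Eli wins 18–8.
No candidate beats all others: Ana beats Dana beats Ben beats Ana, a majority cycle.

No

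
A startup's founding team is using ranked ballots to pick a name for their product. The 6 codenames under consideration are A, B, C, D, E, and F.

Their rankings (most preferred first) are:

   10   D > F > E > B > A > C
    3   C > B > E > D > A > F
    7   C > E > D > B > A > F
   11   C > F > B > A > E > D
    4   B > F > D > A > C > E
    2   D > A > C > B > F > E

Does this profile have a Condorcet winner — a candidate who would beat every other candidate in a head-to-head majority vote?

Yes

Head-to-head results (37 voters total):
A vs B: B wins 35–2.
A vs C: C wins 21–16.
A vs D: D wins 26–11.
A vs E: E wins 20–17.
A vs F: F wins 25–12.
B vs C: C wins 23–14.
B vs D: D wins 19–18.
B vs E: B wins 20–17.
B vs F: F wins 21–16.
C vs D: C wins 21–16.
C vs E: C wins 27–10.
C vs F: C wins 23–14.
D vs E: E wins 21–16.
D vs F: D wins 22–15.
E vs F: F wins 27–10.
C beats each rival — A (21–16), B (23–14), D (21–16), E (27–10), F (23–14) — so C is the Condorcet winner.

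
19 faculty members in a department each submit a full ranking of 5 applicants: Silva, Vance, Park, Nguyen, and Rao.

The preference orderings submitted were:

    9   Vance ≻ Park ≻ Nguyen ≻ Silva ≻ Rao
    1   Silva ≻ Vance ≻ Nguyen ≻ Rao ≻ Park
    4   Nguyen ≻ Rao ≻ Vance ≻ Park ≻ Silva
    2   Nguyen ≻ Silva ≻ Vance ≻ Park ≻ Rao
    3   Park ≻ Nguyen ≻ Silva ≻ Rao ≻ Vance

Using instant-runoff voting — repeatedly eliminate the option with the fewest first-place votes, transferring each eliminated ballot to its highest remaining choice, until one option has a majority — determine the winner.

Vance

Round 1: Vance 9, Nguyen 6, Park 3, Silva 1, Rao 0. Rao has the fewest and is eliminated.
Round 2: Vance 9, Nguyen 6, Park 3, Silva 1. Silva has the fewest and is eliminated.
Round 3: Vance 10, Nguyen 6, Park 3. Vance has a majority.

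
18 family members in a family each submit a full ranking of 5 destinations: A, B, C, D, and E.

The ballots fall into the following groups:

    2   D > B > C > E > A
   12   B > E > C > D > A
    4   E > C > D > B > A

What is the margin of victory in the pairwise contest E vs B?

Ballots ranking E above B: 4.
Ballots ranking B above E: 2+12 = 14.
B wins 14–4, a margin of 10.

10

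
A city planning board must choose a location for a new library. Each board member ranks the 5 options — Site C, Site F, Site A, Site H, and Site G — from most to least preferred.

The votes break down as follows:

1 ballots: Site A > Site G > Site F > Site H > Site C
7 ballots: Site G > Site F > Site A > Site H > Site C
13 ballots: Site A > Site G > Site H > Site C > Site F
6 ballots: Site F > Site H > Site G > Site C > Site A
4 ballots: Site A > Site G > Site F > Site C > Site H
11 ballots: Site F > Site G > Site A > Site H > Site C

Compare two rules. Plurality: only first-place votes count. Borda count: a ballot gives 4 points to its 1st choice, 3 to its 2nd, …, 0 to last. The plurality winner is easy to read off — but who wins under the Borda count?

Plurality first-place counts: Site C 0, Site F 17, Site A 18, Site H 0, Site G 7 → Site A.
Borda totals: Site C 23, Site F 99, Site A 108, Site H 63, Site G 127 → Site G.

Site G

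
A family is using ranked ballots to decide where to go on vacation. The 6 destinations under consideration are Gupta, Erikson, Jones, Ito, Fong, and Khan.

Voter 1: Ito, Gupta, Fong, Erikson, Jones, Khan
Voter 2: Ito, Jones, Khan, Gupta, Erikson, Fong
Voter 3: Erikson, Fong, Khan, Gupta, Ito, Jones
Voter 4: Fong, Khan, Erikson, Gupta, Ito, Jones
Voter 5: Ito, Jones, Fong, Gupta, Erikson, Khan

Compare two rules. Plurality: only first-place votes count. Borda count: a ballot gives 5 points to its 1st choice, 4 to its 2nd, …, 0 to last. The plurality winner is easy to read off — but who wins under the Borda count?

Plurality first-place counts: Gupta 0, Erikson 1, Jones 0, Ito 3, Fong 1, Khan 0 → Ito.
Borda totals: Gupta 12, Erikson 12, Jones 9, Ito 17, Fong 15, Khan 10 → Ito.

Ito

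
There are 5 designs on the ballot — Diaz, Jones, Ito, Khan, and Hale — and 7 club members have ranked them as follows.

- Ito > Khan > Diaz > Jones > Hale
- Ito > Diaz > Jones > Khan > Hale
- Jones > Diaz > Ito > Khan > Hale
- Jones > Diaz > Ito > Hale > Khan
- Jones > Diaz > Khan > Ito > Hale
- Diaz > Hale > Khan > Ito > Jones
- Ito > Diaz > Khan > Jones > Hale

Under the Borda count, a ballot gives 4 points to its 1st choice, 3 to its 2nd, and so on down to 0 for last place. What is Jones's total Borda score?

16

Borda scores:
  Diaz: 2 + 3 + 3 + 3 + 3 + 4 + 3 = 21
  Jones: 1 + 2 + 4 + 4 + 4 + 0 + 1 = 16
  Ito: 4 + 4 + 2 + 2 + 1 + 1 + 4 = 18
  Khan: 3 + 1 + 1 + 0 + 2 + 2 + 2 = 11
  Hale: 0 + 0 + 0 + 1 + 0 + 3 + 0 = 4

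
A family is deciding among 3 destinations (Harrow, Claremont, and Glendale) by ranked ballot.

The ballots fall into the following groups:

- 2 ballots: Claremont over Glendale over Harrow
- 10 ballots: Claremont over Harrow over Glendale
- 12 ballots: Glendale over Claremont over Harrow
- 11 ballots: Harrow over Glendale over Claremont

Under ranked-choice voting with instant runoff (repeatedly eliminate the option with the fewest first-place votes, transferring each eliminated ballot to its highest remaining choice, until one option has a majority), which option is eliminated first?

Harrow

Round 1: Claremont 12, Glendale 12, Harrow 11. Harrow has the fewest and is eliminated.
Round 2: Glendale 23, Claremont 12. Glendale has a majority.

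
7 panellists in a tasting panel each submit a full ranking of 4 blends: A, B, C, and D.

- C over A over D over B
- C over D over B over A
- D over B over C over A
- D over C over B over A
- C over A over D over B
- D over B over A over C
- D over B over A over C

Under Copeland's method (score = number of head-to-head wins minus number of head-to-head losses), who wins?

Pairwise results:
  A vs B: B wins 5–2.
  A vs C: C wins 5–2.
  A vs D: D wins 5–2.
  B vs C: C wins 4–3.
  B vs D: D wins 7–0.
  C vs D: D wins 4–3.
Copeland scores (wins − losses):
  A: 0 − 3 = -3
  B: 1 − 2 = -1
  C: 2 − 1 = 1
  D: 3 − 0 = 3
D has the best Copeland score.

D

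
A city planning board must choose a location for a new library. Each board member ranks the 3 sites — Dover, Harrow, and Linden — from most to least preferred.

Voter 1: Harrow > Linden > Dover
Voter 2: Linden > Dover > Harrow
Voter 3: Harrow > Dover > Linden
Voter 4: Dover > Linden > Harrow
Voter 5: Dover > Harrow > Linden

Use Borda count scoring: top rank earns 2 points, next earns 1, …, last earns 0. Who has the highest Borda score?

Borda scores:
  Dover: 0 + 1 + 1 + 2 + 2 = 6
  Harrow: 2 + 0 + 2 + 0 + 1 = 5
  Linden: 1 + 2 + 0 + 1 + 0 = 4
Dover has the highest total.

Dover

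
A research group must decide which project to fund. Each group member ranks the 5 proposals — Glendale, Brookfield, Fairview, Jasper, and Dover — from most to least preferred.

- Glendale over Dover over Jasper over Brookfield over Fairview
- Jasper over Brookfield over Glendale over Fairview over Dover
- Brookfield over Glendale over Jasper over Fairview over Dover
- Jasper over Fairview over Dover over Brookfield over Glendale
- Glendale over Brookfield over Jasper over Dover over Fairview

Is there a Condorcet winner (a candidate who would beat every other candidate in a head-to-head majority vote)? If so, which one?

Head-to-head results (5 voters total):
Glendale vs Brookfield: Brookfield wins 3–2.
Glendale vs Fairview: Glendale wins 4–1.
Glendale vs Jasper: Glendale wins 3–2.
Glendale vs Dover: Glendale wins 4–1.
Brookfield vs Fairview: Brookfield wins 4–1.
Brookfield vs Jasper: Jasper wins 3–2.
Brookfield vs Dover: Brookfield wins 3–2.
Fairview vs Jasper: Jasper wins 5–0.
Fairview vs Dover: Fairview wins 3–2.
Jasper vs Dover: Jasper wins 4–1.
No candidate beats all others: Glendale beats Jasper beats Brookfield beats Glendale, a majority cycle.

There is no Condorcet winner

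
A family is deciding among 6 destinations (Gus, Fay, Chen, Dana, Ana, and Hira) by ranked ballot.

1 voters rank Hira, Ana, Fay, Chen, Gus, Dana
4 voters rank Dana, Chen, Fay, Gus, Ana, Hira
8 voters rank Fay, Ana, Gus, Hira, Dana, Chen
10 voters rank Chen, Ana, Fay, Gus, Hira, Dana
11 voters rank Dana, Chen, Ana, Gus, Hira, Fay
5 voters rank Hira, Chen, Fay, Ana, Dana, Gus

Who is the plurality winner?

Dana

First-place vote totals:
  Gus: 0
  Fay: 8
  Chen: 10
  Dana: 15
  Ana: 0
  Hira: 6
Dana has the most first-place votes.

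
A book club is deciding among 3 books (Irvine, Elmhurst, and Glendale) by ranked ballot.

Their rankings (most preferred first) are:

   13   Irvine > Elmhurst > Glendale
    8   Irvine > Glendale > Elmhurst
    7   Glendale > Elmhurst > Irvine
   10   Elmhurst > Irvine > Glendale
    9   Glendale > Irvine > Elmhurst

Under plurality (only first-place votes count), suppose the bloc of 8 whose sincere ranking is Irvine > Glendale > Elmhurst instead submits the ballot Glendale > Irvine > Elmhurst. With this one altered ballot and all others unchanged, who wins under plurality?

First-place totals with the altered ballot: Irvine 13, Elmhurst 10, Glendale 24.
The switch changes the winner from Irvine to Glendale.

Glendale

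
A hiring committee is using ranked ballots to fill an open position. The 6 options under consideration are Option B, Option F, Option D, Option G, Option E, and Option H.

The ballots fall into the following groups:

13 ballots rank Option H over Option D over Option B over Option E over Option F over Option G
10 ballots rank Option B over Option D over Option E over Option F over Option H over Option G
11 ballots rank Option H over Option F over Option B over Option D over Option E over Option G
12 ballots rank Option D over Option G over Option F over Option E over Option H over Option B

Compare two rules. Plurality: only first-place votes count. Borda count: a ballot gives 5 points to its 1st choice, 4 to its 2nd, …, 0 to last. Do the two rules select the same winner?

Plurality first-place counts: Option B 10, Option F 0, Option D 12, Option G 0, Option E 0, Option H 24 → Option H.
Borda totals: Option B 122, Option F 113, Option D 174, Option G 48, Option E 91, Option H 142 → Option D.
The two rules disagree: plurality picks Option H, Borda picks Option D.

No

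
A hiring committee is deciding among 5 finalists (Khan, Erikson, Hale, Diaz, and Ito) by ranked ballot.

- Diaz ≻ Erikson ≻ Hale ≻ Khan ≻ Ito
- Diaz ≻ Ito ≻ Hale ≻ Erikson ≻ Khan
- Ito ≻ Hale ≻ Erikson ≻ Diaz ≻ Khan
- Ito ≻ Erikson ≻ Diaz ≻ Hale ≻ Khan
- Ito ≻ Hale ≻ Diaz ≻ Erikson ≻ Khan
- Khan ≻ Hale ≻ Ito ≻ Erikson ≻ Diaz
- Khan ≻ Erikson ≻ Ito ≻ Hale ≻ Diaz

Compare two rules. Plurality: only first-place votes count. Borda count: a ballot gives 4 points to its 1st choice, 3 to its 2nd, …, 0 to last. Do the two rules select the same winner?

Plurality first-place counts: Khan 2, Erikson 0, Hale 0, Diaz 2, Ito 3 → Ito.
Borda totals: Khan 9, Erikson 14, Hale 15, Diaz 13, Ito 19 → Ito.
The two rules agree on Ito.

Yes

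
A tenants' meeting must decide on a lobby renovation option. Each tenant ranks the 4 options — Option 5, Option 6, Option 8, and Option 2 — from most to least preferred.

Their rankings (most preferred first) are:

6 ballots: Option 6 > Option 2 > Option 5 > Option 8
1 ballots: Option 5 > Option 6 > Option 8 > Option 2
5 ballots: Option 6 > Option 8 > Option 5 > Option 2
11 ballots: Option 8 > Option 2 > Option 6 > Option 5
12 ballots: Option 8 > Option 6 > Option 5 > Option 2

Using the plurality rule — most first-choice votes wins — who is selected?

Option 8

First-place vote totals:
  Option 5: 1
  Option 6: 11
  Option 8: 23
  Option 2: 0
Option 8 has the most first-place votes.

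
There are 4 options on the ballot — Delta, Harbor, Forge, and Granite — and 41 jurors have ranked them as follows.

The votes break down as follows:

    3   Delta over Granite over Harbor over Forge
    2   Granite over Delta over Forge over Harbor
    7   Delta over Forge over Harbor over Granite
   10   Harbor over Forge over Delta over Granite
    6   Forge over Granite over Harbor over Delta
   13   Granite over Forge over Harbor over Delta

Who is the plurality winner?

Granite

First-place vote totals:
  Delta: 10
  Harbor: 10
  Forge: 6
  Granite: 15
Granite has the most first-place votes.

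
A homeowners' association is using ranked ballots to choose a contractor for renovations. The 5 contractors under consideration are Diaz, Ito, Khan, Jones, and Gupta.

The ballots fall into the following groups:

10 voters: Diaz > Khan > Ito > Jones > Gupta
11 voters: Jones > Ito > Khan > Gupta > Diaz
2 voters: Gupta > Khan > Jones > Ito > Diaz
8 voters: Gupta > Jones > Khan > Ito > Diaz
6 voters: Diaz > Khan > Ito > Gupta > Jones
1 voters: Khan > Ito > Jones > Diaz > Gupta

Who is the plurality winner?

First-place vote totals:
  Diaz: 16
  Ito: 0
  Khan: 1
  Jones: 11
  Gupta: 10
Diaz has the most first-place votes.

Diaz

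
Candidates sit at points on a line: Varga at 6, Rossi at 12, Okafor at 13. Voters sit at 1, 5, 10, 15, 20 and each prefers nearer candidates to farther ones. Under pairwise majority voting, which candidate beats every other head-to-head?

Rossi

With single-peaked preferences on a line, the Condorcet winner is the candidate closest to the median voter.
The median voter (position 10) is closest to Rossi at 12.
Check: Rossi vs Varga — voters closer to Rossi: 3 of 5.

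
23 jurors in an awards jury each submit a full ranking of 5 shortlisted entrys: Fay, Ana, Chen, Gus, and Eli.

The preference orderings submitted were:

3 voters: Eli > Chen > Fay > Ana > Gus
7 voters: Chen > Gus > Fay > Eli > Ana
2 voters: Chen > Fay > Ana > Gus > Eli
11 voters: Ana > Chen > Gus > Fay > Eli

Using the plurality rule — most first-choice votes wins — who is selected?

First-place vote totals:
  Fay: 0
  Ana: 11
  Chen: 9
  Gus: 0
  Eli: 3
Ana has the most first-place votes.

Ana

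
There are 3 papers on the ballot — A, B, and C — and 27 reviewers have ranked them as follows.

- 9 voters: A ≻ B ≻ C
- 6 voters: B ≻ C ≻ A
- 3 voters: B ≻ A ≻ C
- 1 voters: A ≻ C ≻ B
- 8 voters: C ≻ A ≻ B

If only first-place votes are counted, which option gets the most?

First-place vote totals:
  A: 10
  B: 9
  C: 8
A has the most first-place votes.

A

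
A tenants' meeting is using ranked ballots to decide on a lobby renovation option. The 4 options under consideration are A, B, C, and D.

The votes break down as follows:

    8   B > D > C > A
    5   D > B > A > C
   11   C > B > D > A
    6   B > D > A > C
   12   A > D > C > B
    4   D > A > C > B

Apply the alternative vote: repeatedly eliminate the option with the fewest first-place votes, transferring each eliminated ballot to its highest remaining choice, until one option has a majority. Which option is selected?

Round 1: B 14, A 12, C 11, D 9. D has the fewest and is eliminated.
Round 2: B 19, A 16, C 11. C has the fewest and is eliminated.
Round 3: B 30, A 16. B has a majority.

B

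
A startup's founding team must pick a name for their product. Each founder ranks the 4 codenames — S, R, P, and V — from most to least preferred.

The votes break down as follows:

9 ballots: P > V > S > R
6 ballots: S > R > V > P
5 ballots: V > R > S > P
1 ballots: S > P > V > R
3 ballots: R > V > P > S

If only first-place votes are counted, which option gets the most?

First-place vote totals:
  S: 7
  R: 3
  P: 9
  V: 5
P has the most first-place votes.

P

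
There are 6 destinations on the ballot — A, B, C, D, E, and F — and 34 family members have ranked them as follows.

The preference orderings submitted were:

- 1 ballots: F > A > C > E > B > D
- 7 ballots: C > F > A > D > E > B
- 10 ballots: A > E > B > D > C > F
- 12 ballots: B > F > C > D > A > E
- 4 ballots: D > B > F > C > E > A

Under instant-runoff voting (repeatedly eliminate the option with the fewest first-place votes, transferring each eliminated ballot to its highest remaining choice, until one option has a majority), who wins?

Round 1: B 12, A 10, C 7, D 4, F 1, E 0. E has the fewest and is eliminated.
Round 2: B 12, A 10, C 7, D 4, F 1. F has the fewest and is eliminated.
Round 3: B 12, A 11, C 7, D 4. D has the fewest and is eliminated.
Round 4: B 16, A 11, C 7. C has the fewest and is eliminated.
Round 5: A 18, B 16. A has a majority.

A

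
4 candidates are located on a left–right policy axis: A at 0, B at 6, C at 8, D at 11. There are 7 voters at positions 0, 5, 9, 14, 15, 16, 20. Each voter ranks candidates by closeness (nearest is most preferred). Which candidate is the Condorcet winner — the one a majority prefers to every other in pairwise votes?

D

With single-peaked preferences on a line, the Condorcet winner is the candidate closest to the median voter.
The median voter (position 14) is closest to D at 11.
Check: D vs A — voters closer to D: 5 of 7.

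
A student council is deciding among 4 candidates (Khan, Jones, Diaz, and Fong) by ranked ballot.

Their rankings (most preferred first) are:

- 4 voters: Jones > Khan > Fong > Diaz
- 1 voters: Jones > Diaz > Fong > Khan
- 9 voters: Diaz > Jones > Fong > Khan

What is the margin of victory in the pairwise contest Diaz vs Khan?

6

Ballots ranking Diaz above Khan: 1+9 = 10.
Ballots ranking Khan above Diaz: 4.
Diaz wins 10–4, a margin of 6.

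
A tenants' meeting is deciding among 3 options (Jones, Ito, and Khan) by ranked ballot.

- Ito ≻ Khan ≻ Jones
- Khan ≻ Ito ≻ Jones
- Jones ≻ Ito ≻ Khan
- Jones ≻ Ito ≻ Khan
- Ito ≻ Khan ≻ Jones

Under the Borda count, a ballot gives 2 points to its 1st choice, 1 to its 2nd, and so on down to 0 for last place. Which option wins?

Borda scores:
  Jones: 0 + 0 + 2 + 2 + 0 = 4
  Ito: 2 + 1 + 1 + 1 + 2 = 7
  Khan: 1 + 2 + 0 + 0 + 1 = 4
Ito has the highest total.

Ito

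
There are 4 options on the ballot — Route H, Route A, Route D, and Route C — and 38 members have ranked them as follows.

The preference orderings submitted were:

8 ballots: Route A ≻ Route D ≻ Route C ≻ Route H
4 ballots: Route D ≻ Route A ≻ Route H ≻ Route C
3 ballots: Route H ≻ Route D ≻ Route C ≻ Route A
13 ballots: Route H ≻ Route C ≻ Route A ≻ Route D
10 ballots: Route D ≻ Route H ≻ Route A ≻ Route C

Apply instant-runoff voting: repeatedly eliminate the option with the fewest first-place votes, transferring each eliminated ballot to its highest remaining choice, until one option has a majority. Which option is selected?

Route D

Round 1: Route H 16, Route D 14, Route A 8, Route C 0. Route C has the fewest and is eliminated.
Round 2: Route H 16, Route D 14, Route A 8. Route A has the fewest and is eliminated.
Round 3: Route D 22, Route H 16. Route D has a majority.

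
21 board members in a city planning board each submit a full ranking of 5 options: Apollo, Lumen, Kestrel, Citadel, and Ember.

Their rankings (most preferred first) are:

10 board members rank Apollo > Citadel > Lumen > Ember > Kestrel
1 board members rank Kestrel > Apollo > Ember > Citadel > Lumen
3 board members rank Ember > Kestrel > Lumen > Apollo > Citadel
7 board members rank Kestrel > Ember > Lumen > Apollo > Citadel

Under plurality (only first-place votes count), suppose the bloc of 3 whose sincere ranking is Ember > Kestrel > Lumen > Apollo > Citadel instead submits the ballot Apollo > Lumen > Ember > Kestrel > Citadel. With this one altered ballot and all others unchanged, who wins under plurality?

Apollo

First-place totals with the altered ballot: Apollo 13, Lumen 0, Kestrel 8, Citadel 0, Ember 0.
The winner is unchanged: still Apollo.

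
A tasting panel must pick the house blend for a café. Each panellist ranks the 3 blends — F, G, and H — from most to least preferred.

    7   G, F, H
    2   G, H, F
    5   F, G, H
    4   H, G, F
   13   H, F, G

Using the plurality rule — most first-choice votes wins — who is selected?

H

First-place vote totals:
  F: 5
  G: 9
  H: 17
H has the most first-place votes.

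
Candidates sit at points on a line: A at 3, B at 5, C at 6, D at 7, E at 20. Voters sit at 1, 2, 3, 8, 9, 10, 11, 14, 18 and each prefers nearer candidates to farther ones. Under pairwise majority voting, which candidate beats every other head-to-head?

D

With single-peaked preferences on a line, the Condorcet winner is the candidate closest to the median voter.
The median voter (position 9) is closest to D at 7.
Check: D vs B — voters closer to D: 6 of 9.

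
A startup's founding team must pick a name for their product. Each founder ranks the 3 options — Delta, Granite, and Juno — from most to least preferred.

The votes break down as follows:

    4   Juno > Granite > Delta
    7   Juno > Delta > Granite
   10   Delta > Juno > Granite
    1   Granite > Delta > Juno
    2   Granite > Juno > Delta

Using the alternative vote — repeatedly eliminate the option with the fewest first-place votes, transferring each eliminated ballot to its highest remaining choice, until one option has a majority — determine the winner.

Juno

Round 1: Juno 11, Delta 10, Granite 3. Granite has the fewest and is eliminated.
Round 2: Juno 13, Delta 11. Juno has a majority.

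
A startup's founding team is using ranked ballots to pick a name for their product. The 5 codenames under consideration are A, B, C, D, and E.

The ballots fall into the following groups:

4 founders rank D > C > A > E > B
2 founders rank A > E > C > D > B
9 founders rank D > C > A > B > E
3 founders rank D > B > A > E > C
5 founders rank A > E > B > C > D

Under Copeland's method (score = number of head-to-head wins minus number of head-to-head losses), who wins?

D

Pairwise results:
  A vs B: A wins 20–3.
  A vs C: C wins 13–10.
  A vs D: D wins 16–7.
  A vs E: A wins 23–0.
  B vs C: C wins 15–8.
  B vs D: D wins 18–5.
  B vs E: B wins 12–11.
  C vs D: D wins 16–7.
  C vs E: C wins 13–10.
  D vs E: D wins 16–7.
Copeland scores (wins − losses):
  A: 2 − 2 = 0
  B: 1 − 3 = -2
  C: 3 − 1 = 2
  D: 4 − 0 = 4
  E: 0 − 4 = -4
D has the best Copeland score.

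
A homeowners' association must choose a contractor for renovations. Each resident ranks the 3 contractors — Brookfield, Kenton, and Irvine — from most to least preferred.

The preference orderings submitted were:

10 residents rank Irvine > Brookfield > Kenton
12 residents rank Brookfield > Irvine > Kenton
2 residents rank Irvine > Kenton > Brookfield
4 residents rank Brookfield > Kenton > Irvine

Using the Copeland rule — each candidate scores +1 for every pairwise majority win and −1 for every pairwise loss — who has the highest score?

Brookfield

Pairwise results:
  Brookfield vs Kenton: Brookfield wins 26–2.
  Brookfield vs Irvine: Brookfield wins 16–12.
  Kenton vs Irvine: Irvine wins 24–4.
Copeland scores (wins − losses):
  Brookfield: 2 − 0 = 2
  Kenton: 0 − 2 = -2
  Irvine: 1 − 1 = 0
Brookfield has the best Copeland score.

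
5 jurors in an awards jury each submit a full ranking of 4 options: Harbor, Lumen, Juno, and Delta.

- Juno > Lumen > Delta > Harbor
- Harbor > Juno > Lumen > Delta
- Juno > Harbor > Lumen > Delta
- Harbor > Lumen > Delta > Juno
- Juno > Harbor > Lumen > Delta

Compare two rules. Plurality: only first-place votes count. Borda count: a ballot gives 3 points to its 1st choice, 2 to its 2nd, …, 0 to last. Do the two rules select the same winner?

Plurality first-place counts: Harbor 2, Lumen 0, Juno 3, Delta 0 → Juno.
Borda totals: Harbor 10, Lumen 7, Juno 11, Delta 2 → Juno.
The two rules agree on Juno.

Yes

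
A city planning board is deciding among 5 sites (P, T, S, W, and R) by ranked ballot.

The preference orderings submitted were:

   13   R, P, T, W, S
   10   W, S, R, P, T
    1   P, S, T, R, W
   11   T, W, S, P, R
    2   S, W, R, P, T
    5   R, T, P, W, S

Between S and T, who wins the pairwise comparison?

T

Ballots ranking S above T: 10+1+2 = 13.
Ballots ranking T above S: 13+11+5 = 29.
T wins the head-to-head, 29–13.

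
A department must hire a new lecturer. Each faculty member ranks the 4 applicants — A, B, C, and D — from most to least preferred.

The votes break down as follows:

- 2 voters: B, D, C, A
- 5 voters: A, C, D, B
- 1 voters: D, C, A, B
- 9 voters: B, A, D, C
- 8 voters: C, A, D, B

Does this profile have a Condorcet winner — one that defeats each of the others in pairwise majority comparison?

Head-to-head results (25 voters total):
A vs B: A wins 14–11.
A vs C: A wins 14–11.
A vs D: A wins 22–3.
B vs C: C wins 14–11.
B vs D: D wins 14–11.
C vs D: C wins 13–12.
A beats each rival — B (14–11), C (14–11), D (22–3) — so A is the Condorcet winner.

Yes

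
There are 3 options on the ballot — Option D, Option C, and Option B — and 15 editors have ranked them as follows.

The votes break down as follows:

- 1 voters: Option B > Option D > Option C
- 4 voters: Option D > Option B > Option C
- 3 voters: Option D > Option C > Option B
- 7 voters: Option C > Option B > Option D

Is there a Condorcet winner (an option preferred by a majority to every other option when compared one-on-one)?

No

Head-to-head results (15 voters total):
Option D vs Option C: Option D wins 8–7.
Option D vs Option B: Option B wins 8–7.
Option C vs Option B: Option C wins 10–5.
No candidate beats all others: Option D beats Option C beats Option B beats Option D, a majority cycle.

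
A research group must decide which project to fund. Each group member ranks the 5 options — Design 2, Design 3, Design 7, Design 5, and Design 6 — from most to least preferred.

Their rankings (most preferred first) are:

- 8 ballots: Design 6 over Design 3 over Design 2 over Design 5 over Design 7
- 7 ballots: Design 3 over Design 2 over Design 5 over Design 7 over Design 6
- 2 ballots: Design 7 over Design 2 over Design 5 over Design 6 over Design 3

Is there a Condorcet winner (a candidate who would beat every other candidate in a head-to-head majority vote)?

Head-to-head results (17 voters total):
Design 2 vs Design 3: Design 3 wins 15–2.
Design 2 vs Design 7: Design 2 wins 15–2.
Design 2 vs Design 5: Design 2 wins 17–0.
Design 2 vs Design 6: Design 2 wins 9–8.
Design 3 vs Design 7: Design 3 wins 15–2.
Design 3 vs Design 5: Design 3 wins 15–2.
Design 3 vs Design 6: Design 6 wins 10–7.
Design 7 vs Design 5: Design 5 wins 15–2.
Design 7 vs Design 6: Design 7 wins 9–8.
Design 5 vs Design 6: Design 5 wins 9–8.
No candidate beats all others: Design 2 beats Design 6 beats Design 3 beats Design 2, a majority cycle.

No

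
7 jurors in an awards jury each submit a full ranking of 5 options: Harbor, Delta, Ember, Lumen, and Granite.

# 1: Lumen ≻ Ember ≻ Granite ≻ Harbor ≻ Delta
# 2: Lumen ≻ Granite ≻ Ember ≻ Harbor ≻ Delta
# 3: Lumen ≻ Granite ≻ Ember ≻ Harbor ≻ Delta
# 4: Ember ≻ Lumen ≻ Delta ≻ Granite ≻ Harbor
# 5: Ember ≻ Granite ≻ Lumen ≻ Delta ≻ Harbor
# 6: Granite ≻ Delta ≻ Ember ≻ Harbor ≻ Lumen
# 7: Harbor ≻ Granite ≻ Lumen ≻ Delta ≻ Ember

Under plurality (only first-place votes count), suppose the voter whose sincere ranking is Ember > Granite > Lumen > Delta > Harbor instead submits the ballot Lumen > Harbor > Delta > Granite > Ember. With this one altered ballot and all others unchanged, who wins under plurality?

Lumen

First-place totals with the altered ballot: Harbor 1, Delta 0, Ember 1, Lumen 4, Granite 1.
The winner is unchanged: still Lumen.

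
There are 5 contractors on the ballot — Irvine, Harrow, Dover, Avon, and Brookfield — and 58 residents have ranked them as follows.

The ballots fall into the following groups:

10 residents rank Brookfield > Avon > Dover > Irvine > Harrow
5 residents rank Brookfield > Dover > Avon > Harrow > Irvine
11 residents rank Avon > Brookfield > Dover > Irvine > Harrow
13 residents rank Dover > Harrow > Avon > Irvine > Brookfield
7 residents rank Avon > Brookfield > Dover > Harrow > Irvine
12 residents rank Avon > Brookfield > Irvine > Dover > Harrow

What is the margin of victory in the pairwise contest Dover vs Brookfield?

32

Ballots ranking Dover above Brookfield: 13.
Ballots ranking Brookfield above Dover: 10+5+11+7+12 = 45.
Brookfield wins 45–13, a margin of 32.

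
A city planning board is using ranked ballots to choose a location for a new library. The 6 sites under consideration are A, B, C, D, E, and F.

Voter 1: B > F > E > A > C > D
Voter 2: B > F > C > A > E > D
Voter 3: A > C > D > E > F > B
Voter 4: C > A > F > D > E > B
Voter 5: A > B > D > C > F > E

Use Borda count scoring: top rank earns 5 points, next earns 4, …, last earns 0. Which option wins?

A

Borda scores:
  A: 2 + 2 + 5 + 4 + 5 = 18
  B: 5 + 5 + 0 + 0 + 4 = 14
  C: 1 + 3 + 4 + 5 + 2 = 15
  D: 0 + 0 + 3 + 2 + 3 = 8
  E: 3 + 1 + 2 + 1 + 0 = 7
  F: 4 + 4 + 1 + 3 + 1 = 13
A has the highest total.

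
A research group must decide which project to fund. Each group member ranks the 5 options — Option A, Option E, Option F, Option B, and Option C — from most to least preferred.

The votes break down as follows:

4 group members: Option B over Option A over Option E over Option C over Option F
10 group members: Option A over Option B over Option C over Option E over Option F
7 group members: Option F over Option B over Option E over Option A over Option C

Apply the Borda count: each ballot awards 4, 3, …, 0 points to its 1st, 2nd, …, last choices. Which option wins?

Option B

Borda scores:
  Option A: 4·3 + 10·4 + 7·1 = 59
  Option E: 4·2 + 10·1 + 7·2 = 32
  Option F: 4·0 + 10·0 + 7·4 = 28
  Option B: 4·4 + 10·3 + 7·3 = 67
  Option C: 4·1 + 10·2 + 7·0 = 24
Option B has the highest total.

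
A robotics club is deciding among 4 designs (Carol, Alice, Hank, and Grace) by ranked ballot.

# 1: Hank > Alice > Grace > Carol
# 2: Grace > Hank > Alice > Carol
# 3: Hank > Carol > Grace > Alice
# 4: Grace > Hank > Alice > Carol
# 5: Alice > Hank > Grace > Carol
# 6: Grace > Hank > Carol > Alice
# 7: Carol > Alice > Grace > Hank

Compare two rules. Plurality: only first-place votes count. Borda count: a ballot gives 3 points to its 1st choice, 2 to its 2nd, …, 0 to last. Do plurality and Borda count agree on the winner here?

Plurality first-place counts: Carol 1, Alice 1, Hank 2, Grace 3 → Grace.
Borda totals: Carol 6, Alice 9, Hank 14, Grace 13 → Hank.
The two rules disagree: plurality picks Grace, Borda picks Hank.

No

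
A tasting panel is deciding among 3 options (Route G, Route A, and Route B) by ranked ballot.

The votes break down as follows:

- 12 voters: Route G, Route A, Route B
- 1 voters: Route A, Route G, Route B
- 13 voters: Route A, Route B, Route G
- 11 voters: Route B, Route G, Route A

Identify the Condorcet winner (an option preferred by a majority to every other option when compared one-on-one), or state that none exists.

None — there is no Condorcet winner

Head-to-head results (37 voters total):
Route G vs Route A: Route G wins 23–14.
Route G vs Route B: Route B wins 24–13.
Route A vs Route B: Route A wins 26–11.
No candidate beats all others: Route G beats Route A beats Route B beats Route G, a majority cycle.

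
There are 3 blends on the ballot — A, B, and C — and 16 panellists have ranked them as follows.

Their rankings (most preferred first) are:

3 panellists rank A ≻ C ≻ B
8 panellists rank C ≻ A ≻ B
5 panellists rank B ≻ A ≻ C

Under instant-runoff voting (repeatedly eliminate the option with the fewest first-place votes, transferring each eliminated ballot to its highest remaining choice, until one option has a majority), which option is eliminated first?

A

Round 1: C 8, B 5, A 3. A has the fewest and is eliminated.
Round 2: C 11, B 5. C has a majority.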